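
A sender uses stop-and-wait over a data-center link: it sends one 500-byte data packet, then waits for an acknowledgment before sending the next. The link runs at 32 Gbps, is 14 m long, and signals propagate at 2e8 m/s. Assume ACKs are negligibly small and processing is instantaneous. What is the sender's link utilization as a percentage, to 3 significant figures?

47.2 %

t_tx = L/R = 4000/32000000000 = 1.25e-07 s.
t_prop = 14/200000000 = 7e-08 s; RTT = 1.4e-07 s.
Cycle = t_tx + RTT = 2.65e-07 s.
Utilization = t_tx / cycle = 1.25e-07/2.65e-07 = 47.2 %.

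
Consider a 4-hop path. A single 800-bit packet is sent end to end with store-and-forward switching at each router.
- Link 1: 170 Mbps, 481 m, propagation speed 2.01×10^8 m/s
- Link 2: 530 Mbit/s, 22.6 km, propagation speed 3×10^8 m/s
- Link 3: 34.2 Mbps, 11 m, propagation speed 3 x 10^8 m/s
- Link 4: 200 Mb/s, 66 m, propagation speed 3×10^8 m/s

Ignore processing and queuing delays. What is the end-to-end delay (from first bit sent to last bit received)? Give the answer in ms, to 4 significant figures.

Transmission delays (L/R per hop): 0.00470588, 0.00150943, 0.0233918, 0.004 ms; sum = 0.0336071 ms.
Propagation delays (d/s per hop): 0.00239303, 0.0753333, 3.66667e-05, 0.00022 ms; sum = 0.077983 ms.
End-to-end = 0.1116 ms.

0.1116 ms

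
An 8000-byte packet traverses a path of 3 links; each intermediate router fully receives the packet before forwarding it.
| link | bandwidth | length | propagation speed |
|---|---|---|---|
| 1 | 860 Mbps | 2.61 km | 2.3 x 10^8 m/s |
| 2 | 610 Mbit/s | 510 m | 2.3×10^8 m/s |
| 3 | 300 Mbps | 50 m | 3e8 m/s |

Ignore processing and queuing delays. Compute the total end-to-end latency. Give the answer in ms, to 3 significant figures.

L = 8000 × 8 = 64000 bits.
Transmission delays (L/R per hop): 0.0744186, 0.104918, 0.213333 ms; sum = 0.39267 ms.
Propagation delays (d/s per hop): 0.0113478, 0.00221739, 0.000166667 ms; sum = 0.0137319 ms.
End-to-end = 0.406 ms.

0.406 ms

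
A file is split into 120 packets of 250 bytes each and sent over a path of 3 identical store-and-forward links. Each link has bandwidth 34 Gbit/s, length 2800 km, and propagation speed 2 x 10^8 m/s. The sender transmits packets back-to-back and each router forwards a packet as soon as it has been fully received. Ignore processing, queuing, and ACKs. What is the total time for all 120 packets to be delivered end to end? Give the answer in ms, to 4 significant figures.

42.01 ms

Per-hop transmission t_tx = L/R = 2000/34000000000 = 5.88235e-05 ms.
Per-hop propagation t_prop = 2800000/200000000 = 14 ms.
Pipeline fill: first packet needs 3·t_tx to clear all hops; remaining 119 packets each add one t_tx.
Total = (3+120-1)·t_tx + 3·t_prop = 122·5.88235e-05 + 3·14 = 42.01 ms.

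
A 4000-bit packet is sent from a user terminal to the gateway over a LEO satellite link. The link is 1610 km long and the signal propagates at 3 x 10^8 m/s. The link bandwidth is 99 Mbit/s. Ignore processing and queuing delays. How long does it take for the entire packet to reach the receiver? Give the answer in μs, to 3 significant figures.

Transmission delay = L/R = 4000 / 99000000 = 40.404 μs.
Propagation delay = d/s = 1610000 m / 300000000 m/s = 5366.67 μs.
Total = 5410 μs.

5410 μs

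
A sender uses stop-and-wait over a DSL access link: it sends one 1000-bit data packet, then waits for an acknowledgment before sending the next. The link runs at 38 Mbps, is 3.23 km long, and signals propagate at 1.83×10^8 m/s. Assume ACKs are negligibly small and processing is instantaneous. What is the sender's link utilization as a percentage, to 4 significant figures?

t_tx = L/R = 1000/38000000 = 2.63158e-05 s.
t_prop = 3230/183000000 = 1.76503e-05 s; RTT = 3.53005e-05 s.
Cycle = t_tx + RTT = 6.16163e-05 s.
Utilization = t_tx / cycle = 2.63158e-05/6.16163e-05 = 42.71 %.

42.71 %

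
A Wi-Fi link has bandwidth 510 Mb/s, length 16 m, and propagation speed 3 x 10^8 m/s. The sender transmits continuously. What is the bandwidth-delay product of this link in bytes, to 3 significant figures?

3.40 bytes

Propagation delay = 16 / 300000000 = 5.33333e-08 s.
BDP = R × t_prop = 510000000 × 5.33333e-08 = 27.2 bits.
In bytes: 27.2/8 = 3.40 bytes.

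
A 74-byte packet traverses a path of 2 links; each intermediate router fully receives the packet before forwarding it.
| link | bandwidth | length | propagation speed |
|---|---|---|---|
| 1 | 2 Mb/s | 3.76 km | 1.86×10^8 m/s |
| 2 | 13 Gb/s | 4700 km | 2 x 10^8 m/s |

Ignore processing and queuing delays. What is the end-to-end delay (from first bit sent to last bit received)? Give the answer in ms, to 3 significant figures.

23.8 ms

L = 74 × 8 = 592 bits.
Transmission delays (L/R per hop): 0.296, 4.55385e-05 ms; sum = 0.296046 ms.
Propagation delays (d/s per hop): 0.0202151, 23.5 ms; sum = 23.5202 ms.
End-to-end = 23.8 ms.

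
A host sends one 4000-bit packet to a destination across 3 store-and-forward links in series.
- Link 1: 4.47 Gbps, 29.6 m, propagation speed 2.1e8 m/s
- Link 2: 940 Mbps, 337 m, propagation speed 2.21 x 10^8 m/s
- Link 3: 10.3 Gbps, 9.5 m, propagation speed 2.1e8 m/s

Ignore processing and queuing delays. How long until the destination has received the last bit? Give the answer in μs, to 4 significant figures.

Transmission delays (L/R per hop): 0.894855, 4.25532, 0.38835 μs; sum = 5.53852 μs.
Propagation delays (d/s per hop): 0.140952, 1.52489, 0.0452381 μs; sum = 1.71108 μs.
End-to-end = 7.250 μs.

7.250 μs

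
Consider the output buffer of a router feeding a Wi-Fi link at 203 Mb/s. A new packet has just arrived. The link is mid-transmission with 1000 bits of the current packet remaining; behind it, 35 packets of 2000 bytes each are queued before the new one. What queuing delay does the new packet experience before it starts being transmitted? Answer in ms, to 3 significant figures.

2.76 ms

Each queued packet: L/R = 16000/203000000 = 0.0788177 ms.
35 queued → 2.75862 ms.
Plus remaining 1000 bits of current packet: 0.00492611 ms.
Queuing delay = 2.76 ms.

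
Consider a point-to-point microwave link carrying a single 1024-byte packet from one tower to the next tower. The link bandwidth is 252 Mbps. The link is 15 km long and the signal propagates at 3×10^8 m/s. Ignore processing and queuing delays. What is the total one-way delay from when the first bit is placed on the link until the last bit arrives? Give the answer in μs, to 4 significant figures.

82.51 μs

L = 1024 × 8 = 8192 bits.
Transmission delay = L/R = 8192 / 252000000 = 32.5079 μs.
Propagation delay = d/s = 15000 m / 300000000 m/s = 50 μs.
Total = 82.51 μs.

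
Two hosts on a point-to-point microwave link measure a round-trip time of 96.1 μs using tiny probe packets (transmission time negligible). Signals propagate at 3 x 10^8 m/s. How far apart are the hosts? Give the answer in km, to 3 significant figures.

14.4 km

One-way propagation = RTT/2 = 48.05 μs.
d = s × t = 300000000 × 4.805e-05 = 14.4 km.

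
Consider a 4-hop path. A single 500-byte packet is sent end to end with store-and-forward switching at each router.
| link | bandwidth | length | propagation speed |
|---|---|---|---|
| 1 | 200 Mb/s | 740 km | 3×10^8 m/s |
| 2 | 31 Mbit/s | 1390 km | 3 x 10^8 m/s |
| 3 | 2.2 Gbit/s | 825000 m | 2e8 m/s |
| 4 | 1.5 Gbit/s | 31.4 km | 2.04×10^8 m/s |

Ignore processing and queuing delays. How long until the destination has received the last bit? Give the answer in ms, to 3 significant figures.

L = 500 × 8 = 4000 bits.
Transmission delays (L/R per hop): 0.02, 0.129032, 0.00181818, 0.00266667 ms; sum = 0.153517 ms.
Propagation delays (d/s per hop): 2.46667, 4.63333, 4.125, 0.153922 ms; sum = 11.3789 ms.
End-to-end = 11.5 ms.

11.5 ms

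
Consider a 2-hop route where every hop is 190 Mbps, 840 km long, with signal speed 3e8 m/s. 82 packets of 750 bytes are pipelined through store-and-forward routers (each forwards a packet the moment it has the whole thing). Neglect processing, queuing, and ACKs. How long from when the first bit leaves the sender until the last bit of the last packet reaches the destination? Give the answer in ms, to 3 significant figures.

Per-hop transmission t_tx = L/R = 6000/190000000 = 0.0315789 ms.
Per-hop propagation t_prop = 840000/300000000 = 2.8 ms.
Pipeline fill: first packet needs 2·t_tx to clear all hops; remaining 81 packets each add one t_tx.
Total = (2+82-1)·t_tx + 2·t_prop = 83·0.0315789 + 2·2.8 = 8.22 ms.

8.22 ms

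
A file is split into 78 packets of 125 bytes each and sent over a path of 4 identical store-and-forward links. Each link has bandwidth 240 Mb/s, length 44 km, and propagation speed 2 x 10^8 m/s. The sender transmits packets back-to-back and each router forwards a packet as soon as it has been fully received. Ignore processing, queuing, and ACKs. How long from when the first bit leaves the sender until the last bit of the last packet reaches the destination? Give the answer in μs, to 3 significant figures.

1220 μs

Per-hop transmission t_tx = L/R = 1000/240000000 = 4.16667 μs.
Per-hop propagation t_prop = 44000/200000000 = 220 μs.
Pipeline fill: first packet needs 4·t_tx to clear all hops; remaining 77 packets each add one t_tx.
Total = (4+78-1)·t_tx + 4·t_prop = 81·4.16667 + 4·220 = 1220 μs.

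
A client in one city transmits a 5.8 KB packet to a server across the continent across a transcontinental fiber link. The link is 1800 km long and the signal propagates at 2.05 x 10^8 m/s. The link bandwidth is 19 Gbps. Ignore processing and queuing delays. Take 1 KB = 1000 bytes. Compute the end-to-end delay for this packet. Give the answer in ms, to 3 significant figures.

L = 46400 bits.
Transmission delay = L/R = 46400 / 19000000000 = 0.00244211 ms.
Propagation delay = d/s = 1800000 m / 2.05e+08 m/s = 8.78049 ms.
Total = 8.78 ms.

8.78 ms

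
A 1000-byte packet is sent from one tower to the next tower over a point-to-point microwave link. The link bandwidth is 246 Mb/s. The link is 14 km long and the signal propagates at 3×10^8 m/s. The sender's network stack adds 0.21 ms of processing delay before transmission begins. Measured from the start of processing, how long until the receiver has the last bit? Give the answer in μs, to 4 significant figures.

289.2 μs

L = 1000 × 8 = 8000 bits.
Transmission delay = L/R = 8000 / 246000000 = 32.5203 μs.
Propagation delay = d/s = 14000 m / 300000000 m/s = 46.6667 μs.
Plus processing delay 0.21 ms = 210 μs.
Total = 289.2 μs.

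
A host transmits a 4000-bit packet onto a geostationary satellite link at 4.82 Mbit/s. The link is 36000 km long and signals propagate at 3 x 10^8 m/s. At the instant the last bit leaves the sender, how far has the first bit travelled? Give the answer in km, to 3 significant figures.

249 km

t_tx = L/R = 4000/4820000 = 0.000829876 s.
Distance = s × t_tx = 300000000 × 0.000829876 = 249 km.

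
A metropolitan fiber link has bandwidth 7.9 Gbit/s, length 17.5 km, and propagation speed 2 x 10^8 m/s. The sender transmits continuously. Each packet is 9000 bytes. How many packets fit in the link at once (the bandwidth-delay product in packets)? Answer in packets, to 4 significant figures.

9.601 packets

Propagation delay = 17500 / 200000000 = 8.75e-05 s.
BDP = R × t_prop = 7900000000 × 8.75e-05 = 691250 bits.
In packets of 72000 bits: 9.601 packets.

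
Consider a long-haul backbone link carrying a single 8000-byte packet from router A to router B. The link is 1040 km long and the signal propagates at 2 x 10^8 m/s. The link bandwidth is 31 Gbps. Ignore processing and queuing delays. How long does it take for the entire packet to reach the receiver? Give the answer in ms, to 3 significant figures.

5.20 ms

L = 8000 × 8 = 64000 bits.
Transmission delay = L/R = 64000 / 31000000000 = 0.00206452 ms.
Propagation delay = d/s = 1040000 m / 200000000 m/s = 5.2 ms.
Total = 5.20 ms.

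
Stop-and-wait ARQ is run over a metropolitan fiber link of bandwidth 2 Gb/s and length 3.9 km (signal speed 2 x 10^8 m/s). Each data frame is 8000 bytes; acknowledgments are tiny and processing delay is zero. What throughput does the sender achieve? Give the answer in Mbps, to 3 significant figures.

t_tx = L/R = 64000/2000000000 = 3.2e-05 s.
t_prop = 3900/200000000 = 1.95e-05 s; RTT = 3.9e-05 s.
Cycle = t_tx + RTT = 7.1e-05 s.
Throughput = L / cycle = 64000 / 7.1e-05 = 901 Mbps.

901 Mbps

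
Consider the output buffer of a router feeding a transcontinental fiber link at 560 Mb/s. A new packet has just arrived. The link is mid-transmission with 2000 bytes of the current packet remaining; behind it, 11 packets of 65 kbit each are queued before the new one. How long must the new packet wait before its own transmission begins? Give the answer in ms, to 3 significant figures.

Each queued packet: L/R = 65000/560000000 = 0.116071 ms.
11 queued → 1.27679 ms.
Plus remaining 16000 bits of current packet: 0.0285714 ms.
Queuing delay = 1.31 ms.

1.31 ms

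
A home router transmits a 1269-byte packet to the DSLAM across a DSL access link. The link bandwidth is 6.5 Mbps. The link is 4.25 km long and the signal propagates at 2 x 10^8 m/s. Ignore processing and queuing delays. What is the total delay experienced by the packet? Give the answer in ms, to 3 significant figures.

1.58 ms

L = 1269 × 8 = 10152 bits.
Transmission delay = L/R = 10152 / 6500000 = 1.56185 ms.
Propagation delay = d/s = 4250 m / 200000000 m/s = 0.02125 ms.
Total = 1.58 ms.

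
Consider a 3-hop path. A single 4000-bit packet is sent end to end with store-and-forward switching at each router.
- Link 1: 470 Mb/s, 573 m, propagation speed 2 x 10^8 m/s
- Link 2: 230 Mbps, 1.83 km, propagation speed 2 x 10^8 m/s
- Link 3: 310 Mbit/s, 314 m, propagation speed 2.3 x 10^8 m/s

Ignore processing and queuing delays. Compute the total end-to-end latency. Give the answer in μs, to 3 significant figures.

52.2 μs

Transmission delays (L/R per hop): 8.51064, 17.3913, 12.9032 μs; sum = 38.8052 μs.
Propagation delays (d/s per hop): 2.865, 9.15, 1.36522 μs; sum = 13.3802 μs.
End-to-end = 52.2 μs.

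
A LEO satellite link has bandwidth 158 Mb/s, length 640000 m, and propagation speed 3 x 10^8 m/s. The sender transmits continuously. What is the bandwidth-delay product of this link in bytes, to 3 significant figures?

42100 bytes

Propagation delay = 640000 / 300000000 = 0.00213333 s.
BDP = R × t_prop = 158000000 × 0.00213333 = 337067 bits.
In bytes: 337067/8 = 42100 bytes.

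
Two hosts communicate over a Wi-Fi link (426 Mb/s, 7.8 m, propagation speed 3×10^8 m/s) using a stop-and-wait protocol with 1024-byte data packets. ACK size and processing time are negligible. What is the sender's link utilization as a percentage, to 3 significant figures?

t_tx = L/R = 8192/426000000 = 1.923e-05 s.
t_prop = 7.8/300000000 = 2.6e-08 s; RTT = 5.2e-08 s.
Cycle = t_tx + RTT = 1.9282e-05 s.
Utilization = t_tx / cycle = 1.923e-05/1.9282e-05 = 99.7 %.

99.7 %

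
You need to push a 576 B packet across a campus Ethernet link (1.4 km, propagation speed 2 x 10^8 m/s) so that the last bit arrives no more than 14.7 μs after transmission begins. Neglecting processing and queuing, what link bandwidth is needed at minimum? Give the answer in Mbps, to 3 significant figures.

L = 4608 bits.
Propagation delay = 1400 / 200000000 = 7 μs.
Transmission budget = 14.7 − 7 = 7.7 μs.
R ≥ L / t_tx = 4608 bits / 7.7e-06 s = 598 Mbps.

598 Mbps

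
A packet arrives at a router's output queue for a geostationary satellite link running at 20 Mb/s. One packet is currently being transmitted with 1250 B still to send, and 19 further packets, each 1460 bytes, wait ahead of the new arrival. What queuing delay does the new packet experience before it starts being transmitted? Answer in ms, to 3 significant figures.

Each queued packet: L/R = 11680/20000000 = 0.584 ms.
19 queued → 11.096 ms.
Plus remaining 10000 bits of current packet: 0.5 ms.
Queuing delay = 11.6 ms.

11.6 ms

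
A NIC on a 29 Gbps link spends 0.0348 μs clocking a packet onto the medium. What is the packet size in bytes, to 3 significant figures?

126 bytes

L = R × t_tx = 29000000000 b/s × 3.48e-08 s = 1009.2 bits.
In bytes: 1009.2 / 8 = 126 bytes.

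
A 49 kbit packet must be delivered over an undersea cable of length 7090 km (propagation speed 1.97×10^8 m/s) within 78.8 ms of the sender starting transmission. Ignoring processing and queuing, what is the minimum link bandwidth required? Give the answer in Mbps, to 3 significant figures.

1.14 Mbps

Propagation delay = 7090000 / 197000000 = 35.9898 ms.
Transmission budget = 78.8 − 35.9898 = 42.8102 ms.
R ≥ L / t_tx = 49000 bits / 0.0428102 s = 1.14 Mbps.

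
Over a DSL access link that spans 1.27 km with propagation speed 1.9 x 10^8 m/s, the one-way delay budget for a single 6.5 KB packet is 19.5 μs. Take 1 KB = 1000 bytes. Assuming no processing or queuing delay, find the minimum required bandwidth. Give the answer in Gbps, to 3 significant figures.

L = 52000 bits.
Propagation delay = 1270 / 190000000 = 6.68421 μs.
Transmission budget = 19.5 − 6.68421 = 12.8158 μs.
R ≥ L / t_tx = 52000 bits / 1.28158e-05 s = 4.06 Gbps.

4.06 Gbps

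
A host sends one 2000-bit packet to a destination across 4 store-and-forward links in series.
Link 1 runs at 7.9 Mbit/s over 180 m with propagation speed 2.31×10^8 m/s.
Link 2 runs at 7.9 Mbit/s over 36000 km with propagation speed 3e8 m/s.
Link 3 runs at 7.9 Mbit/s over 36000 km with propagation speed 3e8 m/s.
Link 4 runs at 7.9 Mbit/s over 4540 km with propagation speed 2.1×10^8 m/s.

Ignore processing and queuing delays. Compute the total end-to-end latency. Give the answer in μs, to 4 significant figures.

262600 μs

Transmission delay per hop = L/R = 2000/7900000 = 253.165 μs; 4 hops → 1012.66 μs.
Propagation delays (d/s per hop): 0.779221, 120000, 120000, 21619 μs; sum = 261620 μs.
End-to-end = 262600 μs.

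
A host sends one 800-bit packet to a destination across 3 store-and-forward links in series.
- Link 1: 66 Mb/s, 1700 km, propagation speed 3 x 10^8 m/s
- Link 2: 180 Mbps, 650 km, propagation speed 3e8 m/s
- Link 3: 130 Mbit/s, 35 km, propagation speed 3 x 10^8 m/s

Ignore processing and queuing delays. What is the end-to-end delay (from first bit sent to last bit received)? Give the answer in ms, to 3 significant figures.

7.97 ms

Transmission delays (L/R per hop): 0.0121212, 0.00444444, 0.00615385 ms; sum = 0.0227195 ms.
Propagation delays (d/s per hop): 5.66667, 2.16667, 0.116667 ms; sum = 7.95 ms.
End-to-end = 7.97 ms.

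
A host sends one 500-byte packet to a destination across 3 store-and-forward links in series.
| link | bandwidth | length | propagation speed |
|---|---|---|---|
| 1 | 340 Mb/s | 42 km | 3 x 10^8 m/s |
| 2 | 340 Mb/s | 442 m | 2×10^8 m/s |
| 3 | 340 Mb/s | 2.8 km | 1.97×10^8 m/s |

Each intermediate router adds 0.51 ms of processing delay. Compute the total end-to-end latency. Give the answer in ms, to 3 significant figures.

L = 500 × 8 = 4000 bits.
Transmission delay per hop = L/R = 4000/340000000 = 0.0117647 ms; 3 hops → 0.0352941 ms.
Propagation delays (d/s per hop): 0.14, 0.00221, 0.0142132 ms; sum = 0.156423 ms.
Processing at 2 router(s): 2 × 0.51 ms = 1.02 ms.
End-to-end = 1.21 ms.

1.21 ms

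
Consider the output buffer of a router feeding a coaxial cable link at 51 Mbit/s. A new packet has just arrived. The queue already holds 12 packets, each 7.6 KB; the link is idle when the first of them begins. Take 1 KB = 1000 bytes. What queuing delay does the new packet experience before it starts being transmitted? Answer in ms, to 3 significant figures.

14.3 ms

Each queued packet: L/R = 60800/51000000 = 1.19216 ms.
12 queued → 14.3059 ms.
Queuing delay = 14.3 ms.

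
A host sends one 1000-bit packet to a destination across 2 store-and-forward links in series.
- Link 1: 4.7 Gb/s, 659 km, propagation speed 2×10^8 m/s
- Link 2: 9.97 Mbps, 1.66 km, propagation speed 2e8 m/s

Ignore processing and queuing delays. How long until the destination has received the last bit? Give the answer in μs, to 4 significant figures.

3404 μs

Transmission delays (L/R per hop): 0.212766, 100.301 μs; sum = 100.514 μs.
Propagation delays (d/s per hop): 3295, 8.3 μs; sum = 3303.3 μs.
End-to-end = 3404 μs.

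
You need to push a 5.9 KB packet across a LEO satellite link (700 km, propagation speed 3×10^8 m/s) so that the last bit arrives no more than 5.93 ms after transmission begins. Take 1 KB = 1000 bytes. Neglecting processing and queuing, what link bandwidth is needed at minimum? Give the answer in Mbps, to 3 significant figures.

L = 47200 bits.
Propagation delay = 700000 / 300000000 = 2.33333 ms.
Transmission budget = 5.93 − 2.33333 = 3.59667 ms.
R ≥ L / t_tx = 47200 bits / 0.00359667 s = 13.1 Mbps.

13.1 Mbps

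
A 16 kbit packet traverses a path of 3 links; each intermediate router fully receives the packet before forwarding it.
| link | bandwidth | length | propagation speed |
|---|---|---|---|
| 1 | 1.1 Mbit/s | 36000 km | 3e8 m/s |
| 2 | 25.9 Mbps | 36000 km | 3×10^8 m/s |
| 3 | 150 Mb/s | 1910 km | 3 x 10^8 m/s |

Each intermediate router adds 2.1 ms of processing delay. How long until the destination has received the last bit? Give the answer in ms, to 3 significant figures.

266 ms

L = 16000 bits.
Transmission delays (L/R per hop): 14.5455, 0.617761, 0.106667 ms; sum = 15.2699 ms.
Propagation delays (d/s per hop): 120, 120, 6.36667 ms; sum = 246.367 ms.
Processing at 2 router(s): 2 × 2.1 ms = 4.2 ms.
End-to-end = 266 ms.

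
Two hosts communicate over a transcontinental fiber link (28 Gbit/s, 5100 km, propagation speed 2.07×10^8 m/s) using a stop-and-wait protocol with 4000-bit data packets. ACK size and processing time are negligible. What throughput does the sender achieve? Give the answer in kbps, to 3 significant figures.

t_tx = L/R = 4000/28000000000 = 1.42857e-07 s.
t_prop = 5100000/2.07e+08 = 0.0246377 s; RTT = 0.0492754 s.
Cycle = t_tx + RTT = 0.0492755 s.
Throughput = L / cycle = 4000 / 0.0492755 = 81.2 kbps.

81.2 kbps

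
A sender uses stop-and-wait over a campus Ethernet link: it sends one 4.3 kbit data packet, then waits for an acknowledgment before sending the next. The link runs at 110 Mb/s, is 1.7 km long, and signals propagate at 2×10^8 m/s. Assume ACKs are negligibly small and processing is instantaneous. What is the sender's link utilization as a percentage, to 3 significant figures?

69.7 %

t_tx = L/R = 4300/110000000 = 3.90909e-05 s.
t_prop = 1700/200000000 = 8.5e-06 s; RTT = 1.7e-05 s.
Cycle = t_tx + RTT = 5.60909e-05 s.
Utilization = t_tx / cycle = 3.90909e-05/5.60909e-05 = 69.7 %.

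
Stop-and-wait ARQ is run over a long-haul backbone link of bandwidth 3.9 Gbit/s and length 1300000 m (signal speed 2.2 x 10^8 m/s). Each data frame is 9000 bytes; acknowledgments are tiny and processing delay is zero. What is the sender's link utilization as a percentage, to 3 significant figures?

t_tx = L/R = 72000/3900000000 = 1.84615e-05 s.
t_prop = 1300000/2.2e+08 = 0.00590909 s; RTT = 0.0118182 s.
Cycle = t_tx + RTT = 0.0118366 s.
Utilization = t_tx / cycle = 1.84615e-05/0.0118366 = 0.156 %.

0.156 %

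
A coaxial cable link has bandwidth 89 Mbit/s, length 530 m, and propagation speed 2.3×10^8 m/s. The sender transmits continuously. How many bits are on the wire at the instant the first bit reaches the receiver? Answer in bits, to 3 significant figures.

Propagation delay = 530 / 2.3e+08 = 2.30435e-06 s.
BDP = R × t_prop = 89000000 × 2.30435e-06 = 205.087 bits.

205 bits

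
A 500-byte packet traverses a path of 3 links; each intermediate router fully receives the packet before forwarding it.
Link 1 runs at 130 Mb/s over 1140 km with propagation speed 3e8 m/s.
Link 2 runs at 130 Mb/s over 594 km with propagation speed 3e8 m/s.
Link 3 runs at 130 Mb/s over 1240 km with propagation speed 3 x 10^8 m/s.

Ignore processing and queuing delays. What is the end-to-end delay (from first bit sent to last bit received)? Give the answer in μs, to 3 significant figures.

10000 μs

L = 500 × 8 = 4000 bits.
Transmission delay per hop = L/R = 4000/130000000 = 30.7692 μs; 3 hops → 92.3077 μs.
Propagation delays (d/s per hop): 3800, 1980, 4133.33 μs; sum = 9913.33 μs.
End-to-end = 10000 μs.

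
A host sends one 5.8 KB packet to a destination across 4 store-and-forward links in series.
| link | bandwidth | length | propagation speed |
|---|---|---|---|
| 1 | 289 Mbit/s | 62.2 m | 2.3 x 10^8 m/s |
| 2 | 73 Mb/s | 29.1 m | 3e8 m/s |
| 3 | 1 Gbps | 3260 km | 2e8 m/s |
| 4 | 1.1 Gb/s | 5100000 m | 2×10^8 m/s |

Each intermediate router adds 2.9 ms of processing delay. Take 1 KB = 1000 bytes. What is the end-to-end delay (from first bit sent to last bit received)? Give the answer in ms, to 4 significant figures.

L = 46400 bits.
Transmission delays (L/R per hop): 0.160554, 0.635616, 0.0464, 0.0421818 ms; sum = 0.884752 ms.
Propagation delays (d/s per hop): 0.000270435, 9.7e-05, 16.3, 25.5 ms; sum = 41.8004 ms.
Processing at 3 router(s): 3 × 2.9 ms = 8.7 ms.
End-to-end = 51.39 ms.

51.39 ms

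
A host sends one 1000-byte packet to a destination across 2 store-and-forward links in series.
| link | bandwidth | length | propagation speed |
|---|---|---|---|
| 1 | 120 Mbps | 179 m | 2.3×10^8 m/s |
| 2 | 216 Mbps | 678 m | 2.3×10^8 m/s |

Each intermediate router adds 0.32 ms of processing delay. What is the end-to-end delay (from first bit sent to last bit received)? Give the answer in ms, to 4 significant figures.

0.4274 ms

L = 1000 × 8 = 8000 bits.
Transmission delays (L/R per hop): 0.0666667, 0.037037 ms; sum = 0.103704 ms.
Propagation delays (d/s per hop): 0.000778261, 0.00294783 ms; sum = 0.00372609 ms.
Processing at 1 router(s): 1 × 0.32 ms = 0.32 ms.
End-to-end = 0.4274 ms.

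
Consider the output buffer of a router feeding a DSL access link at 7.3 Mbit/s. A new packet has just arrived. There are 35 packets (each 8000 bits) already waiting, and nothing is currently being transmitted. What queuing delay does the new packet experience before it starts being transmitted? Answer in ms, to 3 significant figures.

38.4 ms

Each queued packet: L/R = 8000/7300000 = 1.09589 ms.
35 queued → 38.3562 ms.
Queuing delay = 38.4 ms.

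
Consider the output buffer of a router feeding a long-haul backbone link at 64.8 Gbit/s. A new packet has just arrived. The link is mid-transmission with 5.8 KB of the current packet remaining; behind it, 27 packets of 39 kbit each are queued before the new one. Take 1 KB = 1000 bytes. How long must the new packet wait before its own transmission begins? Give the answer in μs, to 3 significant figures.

Each queued packet: L/R = 39000/64800000000 = 0.601852 μs.
27 queued → 16.25 μs.
Plus remaining 46400 bits of current packet: 0.716049 μs.
Queuing delay = 17.0 μs.

17.0 μs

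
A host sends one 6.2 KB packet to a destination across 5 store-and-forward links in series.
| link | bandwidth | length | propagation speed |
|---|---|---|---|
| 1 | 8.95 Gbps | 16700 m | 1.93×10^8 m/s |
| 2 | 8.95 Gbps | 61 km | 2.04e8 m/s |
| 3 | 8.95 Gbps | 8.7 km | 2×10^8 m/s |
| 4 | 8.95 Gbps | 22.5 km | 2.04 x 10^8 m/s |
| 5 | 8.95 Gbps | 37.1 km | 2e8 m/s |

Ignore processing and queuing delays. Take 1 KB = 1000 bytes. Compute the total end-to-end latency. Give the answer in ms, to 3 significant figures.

0.753 ms

L = 49600 bits.
Transmission delay per hop = L/R = 49600/8950000000 = 0.0055419 ms; 5 hops → 0.0277095 ms.
Propagation delays (d/s per hop): 0.0865285, 0.29902, 0.0435, 0.110294, 0.1855 ms; sum = 0.724842 ms.
End-to-end = 0.753 ms.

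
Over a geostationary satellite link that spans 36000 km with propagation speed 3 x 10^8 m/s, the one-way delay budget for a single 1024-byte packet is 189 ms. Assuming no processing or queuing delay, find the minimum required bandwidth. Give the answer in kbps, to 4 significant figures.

118.7 kbps

L = 8192 bits.
Propagation delay = 36000000 / 300000000 = 120 ms.
Transmission budget = 189 − 120 = 69 ms.
R ≥ L / t_tx = 8192 bits / 0.069 s = 118.7 kbps.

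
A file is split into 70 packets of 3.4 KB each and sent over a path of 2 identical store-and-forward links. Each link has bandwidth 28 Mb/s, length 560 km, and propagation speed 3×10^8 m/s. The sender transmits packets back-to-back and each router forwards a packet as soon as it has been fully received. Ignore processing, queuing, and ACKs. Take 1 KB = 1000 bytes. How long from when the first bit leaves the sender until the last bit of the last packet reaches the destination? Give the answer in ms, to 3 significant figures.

Per-hop transmission t_tx = L/R = 27200/28000000 = 0.971429 ms.
Per-hop propagation t_prop = 560000/300000000 = 1.86667 ms.
Pipeline fill: first packet needs 2·t_tx to clear all hops; remaining 69 packets each add one t_tx.
Total = (2+70-1)·t_tx + 2·t_prop = 71·0.971429 + 2·1.86667 = 72.7 ms.

72.7 ms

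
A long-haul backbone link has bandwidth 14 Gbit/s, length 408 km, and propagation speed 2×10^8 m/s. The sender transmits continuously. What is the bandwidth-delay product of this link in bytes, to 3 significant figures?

3570000 bytes

Propagation delay = 408000 / 200000000 = 0.00204 s.
BDP = R × t_prop = 14000000000 × 0.00204 = 28560000 bits.
In bytes: 28560000/8 = 3570000 bytes.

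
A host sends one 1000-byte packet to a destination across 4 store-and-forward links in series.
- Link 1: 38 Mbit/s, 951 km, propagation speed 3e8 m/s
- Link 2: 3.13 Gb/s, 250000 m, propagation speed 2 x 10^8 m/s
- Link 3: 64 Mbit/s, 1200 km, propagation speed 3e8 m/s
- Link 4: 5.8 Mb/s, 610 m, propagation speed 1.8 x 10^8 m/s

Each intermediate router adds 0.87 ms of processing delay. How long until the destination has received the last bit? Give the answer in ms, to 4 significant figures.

L = 1000 × 8 = 8000 bits.
Transmission delays (L/R per hop): 0.210526, 0.00255591, 0.125, 1.37931 ms; sum = 1.71739 ms.
Propagation delays (d/s per hop): 3.17, 1.25, 4, 0.00338889 ms; sum = 8.42339 ms.
Processing at 3 router(s): 3 × 0.87 ms = 2.61 ms.
End-to-end = 12.75 ms.

12.75 ms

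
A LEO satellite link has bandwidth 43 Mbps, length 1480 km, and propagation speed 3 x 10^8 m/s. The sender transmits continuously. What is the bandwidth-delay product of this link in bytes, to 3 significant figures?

Propagation delay = 1480000 / 300000000 = 0.00493333 s.
BDP = R × t_prop = 43000000 × 0.00493333 = 212133 bits.
In bytes: 212133/8 = 26500 bytes.

26500 bytes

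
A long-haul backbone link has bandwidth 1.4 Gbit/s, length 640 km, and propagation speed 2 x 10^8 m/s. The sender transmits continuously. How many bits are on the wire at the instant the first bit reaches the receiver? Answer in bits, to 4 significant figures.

4480000 bits

Propagation delay = 640000 / 200000000 = 0.0032 s.
BDP = R × t_prop = 1400000000 × 0.0032 = 4480000 bits.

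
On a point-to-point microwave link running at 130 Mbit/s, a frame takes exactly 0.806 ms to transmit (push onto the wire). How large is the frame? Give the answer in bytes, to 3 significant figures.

13100 bytes

L = R × t_tx = 130000000 b/s × 0.000806 s = 104780 bits.
In bytes: 104780 / 8 = 13100 bytes.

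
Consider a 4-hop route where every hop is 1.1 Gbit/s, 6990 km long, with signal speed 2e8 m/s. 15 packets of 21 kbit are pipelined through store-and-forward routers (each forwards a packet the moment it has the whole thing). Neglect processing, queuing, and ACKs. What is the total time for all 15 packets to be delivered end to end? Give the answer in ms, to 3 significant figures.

140 ms

Per-hop transmission t_tx = L/R = 21000/1100000000 = 0.0190909 ms.
Per-hop propagation t_prop = 6990000/200000000 = 34.95 ms.
Pipeline fill: first packet needs 4·t_tx to clear all hops; remaining 14 packets each add one t_tx.
Total = (4+15-1)·t_tx + 4·t_prop = 18·0.0190909 + 4·34.95 = 140 ms.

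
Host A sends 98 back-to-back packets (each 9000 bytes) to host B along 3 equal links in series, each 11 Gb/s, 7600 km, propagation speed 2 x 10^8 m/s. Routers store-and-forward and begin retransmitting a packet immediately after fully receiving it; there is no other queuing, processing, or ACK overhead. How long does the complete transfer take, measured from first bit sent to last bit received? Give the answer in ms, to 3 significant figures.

Per-hop transmission t_tx = L/R = 72000/11000000000 = 0.00654545 ms.
Per-hop propagation t_prop = 7600000/200000000 = 38 ms.
Pipeline fill: first packet needs 3·t_tx to clear all hops; remaining 97 packets each add one t_tx.
Total = (3+98-1)·t_tx + 3·t_prop = 100·0.00654545 + 3·38 = 115 ms.

115 ms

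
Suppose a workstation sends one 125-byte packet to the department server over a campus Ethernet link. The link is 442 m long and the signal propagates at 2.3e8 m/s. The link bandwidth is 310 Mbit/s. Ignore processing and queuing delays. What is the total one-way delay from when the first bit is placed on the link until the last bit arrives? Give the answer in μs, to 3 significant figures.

L = 125 × 8 = 1000 bits.
Transmission delay = L/R = 1000 / 310000000 = 3.22581 μs.
Propagation delay = d/s = 442 m / 2.3e+08 m/s = 1.92174 μs.
Total = 5.15 μs.

5.15 μs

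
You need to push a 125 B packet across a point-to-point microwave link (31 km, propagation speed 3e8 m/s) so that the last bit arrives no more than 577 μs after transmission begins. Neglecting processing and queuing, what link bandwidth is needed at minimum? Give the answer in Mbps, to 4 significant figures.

L = 1000 bits.
Propagation delay = 31000 / 300000000 = 103.333 μs.
Transmission budget = 577 − 103.333 = 473.667 μs.
R ≥ L / t_tx = 1000 bits / 0.000473667 s = 2.111 Mbps.

2.111 Mbps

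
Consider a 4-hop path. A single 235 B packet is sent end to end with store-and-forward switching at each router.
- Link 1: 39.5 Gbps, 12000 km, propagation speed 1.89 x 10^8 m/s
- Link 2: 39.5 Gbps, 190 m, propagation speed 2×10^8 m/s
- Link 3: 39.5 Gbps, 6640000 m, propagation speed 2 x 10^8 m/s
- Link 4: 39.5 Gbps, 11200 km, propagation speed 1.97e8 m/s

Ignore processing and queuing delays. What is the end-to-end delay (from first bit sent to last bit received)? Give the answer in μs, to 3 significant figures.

L = 235 × 8 = 1880 bits.
Transmission delay per hop = L/R = 1880/39500000000 = 0.0475949 μs; 4 hops → 0.19038 μs.
Propagation delays (d/s per hop): 63492.1, 0.95, 33200, 56852.8 μs; sum = 153546 μs.
End-to-end = 154000 μs.

154000 μs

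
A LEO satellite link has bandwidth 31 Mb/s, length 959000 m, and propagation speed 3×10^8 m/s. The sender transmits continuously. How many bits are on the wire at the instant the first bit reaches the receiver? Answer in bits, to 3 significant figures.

Propagation delay = 959000 / 300000000 = 0.00319667 s.
BDP = R × t_prop = 31000000 × 0.00319667 = 99096.7 bits.

99100 bits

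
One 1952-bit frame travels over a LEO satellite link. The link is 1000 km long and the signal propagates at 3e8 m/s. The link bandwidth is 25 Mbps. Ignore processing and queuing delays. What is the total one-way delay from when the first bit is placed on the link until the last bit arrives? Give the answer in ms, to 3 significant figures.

3.41 ms

Transmission delay = L/R = 1952 / 25000000 = 0.07808 ms.
Propagation delay = d/s = 1000000 m / 300000000 m/s = 3.33333 ms.
Total = 3.41 ms.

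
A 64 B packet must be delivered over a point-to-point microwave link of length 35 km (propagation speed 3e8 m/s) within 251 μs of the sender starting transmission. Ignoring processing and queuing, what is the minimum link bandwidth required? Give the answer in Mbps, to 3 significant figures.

L = 512 bits.
Propagation delay = 35000 / 300000000 = 116.667 μs.
Transmission budget = 251 − 116.667 = 134.333 μs.
R ≥ L / t_tx = 512 bits / 0.000134333 s = 3.81 Mbps.

3.81 Mbps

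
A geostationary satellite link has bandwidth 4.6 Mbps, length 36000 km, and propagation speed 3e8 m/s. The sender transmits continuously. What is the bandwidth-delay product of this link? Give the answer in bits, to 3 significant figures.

Propagation delay = 36000000 / 300000000 = 0.12 s.
BDP = R × t_prop = 4600000 × 0.12 = 552000 bits.

552000 bits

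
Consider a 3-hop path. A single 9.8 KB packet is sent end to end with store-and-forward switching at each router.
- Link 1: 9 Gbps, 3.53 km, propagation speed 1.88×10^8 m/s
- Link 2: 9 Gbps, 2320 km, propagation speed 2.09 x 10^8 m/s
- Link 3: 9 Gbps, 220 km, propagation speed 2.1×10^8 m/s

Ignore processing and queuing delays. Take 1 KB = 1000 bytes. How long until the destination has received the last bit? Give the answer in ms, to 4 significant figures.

12.19 ms

L = 78400 bits.
Transmission delay per hop = L/R = 78400/9000000000 = 0.00871111 ms; 3 hops → 0.0261333 ms.
Propagation delays (d/s per hop): 0.0187766, 11.1005, 1.04762 ms; sum = 12.1669 ms.
End-to-end = 12.19 ms.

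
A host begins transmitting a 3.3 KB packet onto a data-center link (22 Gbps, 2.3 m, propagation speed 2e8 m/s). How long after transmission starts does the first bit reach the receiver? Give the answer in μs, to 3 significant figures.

First bit experiences only propagation delay: d/s = 2.3/200000000 = 0.0115 μs.

0.0115 μs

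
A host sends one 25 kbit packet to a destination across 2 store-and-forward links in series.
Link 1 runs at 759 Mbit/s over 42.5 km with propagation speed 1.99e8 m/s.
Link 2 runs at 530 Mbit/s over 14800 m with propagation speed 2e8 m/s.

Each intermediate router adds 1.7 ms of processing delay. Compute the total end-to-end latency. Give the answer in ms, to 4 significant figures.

2.068 ms

L = 25000 bits.
Transmission delays (L/R per hop): 0.0329381, 0.0471698 ms; sum = 0.0801079 ms.
Propagation delays (d/s per hop): 0.213568, 0.074 ms; sum = 0.287568 ms.
Processing at 1 router(s): 1 × 1.7 ms = 1.7 ms.
End-to-end = 2.068 ms.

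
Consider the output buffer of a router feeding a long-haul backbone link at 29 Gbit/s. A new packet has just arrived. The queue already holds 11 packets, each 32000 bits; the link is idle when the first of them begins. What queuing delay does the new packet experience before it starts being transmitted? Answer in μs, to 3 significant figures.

12.1 μs

Each queued packet: L/R = 32000/29000000000 = 1.10345 μs.
11 queued → 12.1379 μs.
Queuing delay = 12.1 μs.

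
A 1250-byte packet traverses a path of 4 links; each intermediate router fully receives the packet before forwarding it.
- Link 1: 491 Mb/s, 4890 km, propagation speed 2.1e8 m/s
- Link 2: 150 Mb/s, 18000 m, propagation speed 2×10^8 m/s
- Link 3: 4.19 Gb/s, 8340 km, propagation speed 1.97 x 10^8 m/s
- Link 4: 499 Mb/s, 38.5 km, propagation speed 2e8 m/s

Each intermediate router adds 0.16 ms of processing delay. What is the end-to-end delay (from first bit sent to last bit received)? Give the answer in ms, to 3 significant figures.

66.5 ms

L = 1250 × 8 = 10000 bits.
Transmission delays (L/R per hop): 0.0203666, 0.0666667, 0.00238663, 0.0200401 ms; sum = 0.10946 ms.
Propagation delays (d/s per hop): 23.2857, 0.09, 42.335, 0.1925 ms; sum = 65.9032 ms.
Processing at 3 router(s): 3 × 0.16 ms = 0.48 ms.
End-to-end = 66.5 ms.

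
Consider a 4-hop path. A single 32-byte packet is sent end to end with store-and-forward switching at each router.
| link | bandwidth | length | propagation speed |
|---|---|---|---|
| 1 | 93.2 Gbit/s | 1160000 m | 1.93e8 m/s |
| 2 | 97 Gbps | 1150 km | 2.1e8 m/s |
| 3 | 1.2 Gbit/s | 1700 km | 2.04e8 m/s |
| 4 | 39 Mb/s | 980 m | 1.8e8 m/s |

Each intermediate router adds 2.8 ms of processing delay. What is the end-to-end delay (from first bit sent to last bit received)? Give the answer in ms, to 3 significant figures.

28.2 ms

L = 32 × 8 = 256 bits.
Transmission delays (L/R per hop): 2.74678e-06, 2.63918e-06, 0.000213333, 0.0065641 ms; sum = 0.00678282 ms.
Propagation delays (d/s per hop): 6.01036, 5.47619, 8.33333, 0.00544444 ms; sum = 19.8253 ms.
Processing at 3 router(s): 3 × 2.8 ms = 8.4 ms.
End-to-end = 28.2 ms.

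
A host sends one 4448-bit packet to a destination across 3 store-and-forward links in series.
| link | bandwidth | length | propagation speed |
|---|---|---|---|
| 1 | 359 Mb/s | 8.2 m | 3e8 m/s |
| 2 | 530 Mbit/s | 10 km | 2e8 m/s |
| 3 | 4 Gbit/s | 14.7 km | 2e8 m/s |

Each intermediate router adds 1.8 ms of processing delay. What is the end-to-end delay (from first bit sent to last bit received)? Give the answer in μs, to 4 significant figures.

3745 μs

Transmission delays (L/R per hop): 12.39, 8.39245, 1.112 μs; sum = 21.8944 μs.
Propagation delays (d/s per hop): 0.0273333, 50, 73.5 μs; sum = 123.527 μs.
Processing at 2 router(s): 2 × 1.8 ms = 3600 μs.
End-to-end = 3745 μs.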